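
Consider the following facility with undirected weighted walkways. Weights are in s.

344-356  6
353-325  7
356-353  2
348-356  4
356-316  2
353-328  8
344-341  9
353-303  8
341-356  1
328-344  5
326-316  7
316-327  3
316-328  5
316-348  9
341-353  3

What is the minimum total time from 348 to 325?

13 s

Running Dijkstra from 348:
348: 0
356: 4  (via 348)
341: 5  (via 356)
353: 6  (via 356)
316: 6  (via 356)
327: 9  (via 316)
344: 10  (via 356)
328: 11  (via 316)
326: 13  (via 316)
325: 13  (via 353)
Shortest route: 348 → 356 → 353 → 325 = 13 s.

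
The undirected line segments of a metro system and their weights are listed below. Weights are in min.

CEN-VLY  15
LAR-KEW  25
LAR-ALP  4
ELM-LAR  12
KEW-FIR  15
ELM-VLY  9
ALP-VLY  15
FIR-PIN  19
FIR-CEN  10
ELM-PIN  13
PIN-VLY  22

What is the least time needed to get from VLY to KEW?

Compare a few routes:
VLY - ELM - LAR - KEW: 9+12+25 = 46
VLY - CEN - FIR - KEW: 15+10+15 = 40
VLY - ALP - LAR - KEW: 15+4+25 = 44
Cheapest is VLY - CEN - FIR - KEW at 40 min.

40 min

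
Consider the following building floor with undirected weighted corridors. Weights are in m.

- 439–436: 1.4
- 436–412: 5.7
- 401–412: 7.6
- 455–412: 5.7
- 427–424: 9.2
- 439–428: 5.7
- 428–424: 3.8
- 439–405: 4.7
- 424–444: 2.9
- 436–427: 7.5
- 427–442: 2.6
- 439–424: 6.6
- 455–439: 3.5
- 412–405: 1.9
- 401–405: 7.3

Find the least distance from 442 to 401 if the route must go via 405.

Best 442 to 405: 442 → 427 → 436 → 439 → 405 costing 16.2
Shortest 405→401: 405 → 401 = 7.3
Total via 405: 16.2 + 7.3 = 23.5 m.

23.5 m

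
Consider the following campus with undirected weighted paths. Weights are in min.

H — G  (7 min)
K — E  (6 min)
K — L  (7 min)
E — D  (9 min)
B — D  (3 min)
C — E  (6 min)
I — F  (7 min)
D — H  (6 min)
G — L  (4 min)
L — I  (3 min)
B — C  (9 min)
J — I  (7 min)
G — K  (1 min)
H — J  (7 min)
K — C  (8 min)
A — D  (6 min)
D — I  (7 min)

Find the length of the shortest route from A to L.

Running Dijkstra from A:
A: 0
D: 6  (via A)
B: 9  (via D)
H: 12  (via D)
I: 13  (via D)
E: 15  (via D)
L: 16  (via I)
Shortest route: A–D–I–L = 16 min.

16 min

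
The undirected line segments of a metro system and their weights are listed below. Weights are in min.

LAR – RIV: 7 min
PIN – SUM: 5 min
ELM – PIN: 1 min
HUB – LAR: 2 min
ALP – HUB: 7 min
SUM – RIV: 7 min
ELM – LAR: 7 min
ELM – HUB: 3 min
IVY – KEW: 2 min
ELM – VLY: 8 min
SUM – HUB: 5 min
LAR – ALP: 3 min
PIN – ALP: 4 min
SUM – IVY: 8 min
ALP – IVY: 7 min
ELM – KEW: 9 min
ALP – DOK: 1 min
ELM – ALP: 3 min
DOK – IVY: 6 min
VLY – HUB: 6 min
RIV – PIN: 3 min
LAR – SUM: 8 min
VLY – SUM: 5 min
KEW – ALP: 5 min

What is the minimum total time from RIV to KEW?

12 min

Enumerating some paths:
RIV → PIN → ELM → KEW: 3+1+9 = 13
RIV → PIN → ALP → KEW: 3+4+5 = 12
The minimum is 12 min via RIV → PIN → ALP → KEW.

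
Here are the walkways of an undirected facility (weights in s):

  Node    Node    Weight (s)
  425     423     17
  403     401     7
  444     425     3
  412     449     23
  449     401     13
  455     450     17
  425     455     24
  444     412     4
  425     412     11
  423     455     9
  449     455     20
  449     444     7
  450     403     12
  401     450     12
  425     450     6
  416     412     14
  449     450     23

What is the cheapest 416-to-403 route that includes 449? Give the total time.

Best 416 to 449: 416–412–444–449 costing 25
Shortest 449→403: 449–401–403 = 20
Total via 449: 25 + 20 = 45 s.

45 s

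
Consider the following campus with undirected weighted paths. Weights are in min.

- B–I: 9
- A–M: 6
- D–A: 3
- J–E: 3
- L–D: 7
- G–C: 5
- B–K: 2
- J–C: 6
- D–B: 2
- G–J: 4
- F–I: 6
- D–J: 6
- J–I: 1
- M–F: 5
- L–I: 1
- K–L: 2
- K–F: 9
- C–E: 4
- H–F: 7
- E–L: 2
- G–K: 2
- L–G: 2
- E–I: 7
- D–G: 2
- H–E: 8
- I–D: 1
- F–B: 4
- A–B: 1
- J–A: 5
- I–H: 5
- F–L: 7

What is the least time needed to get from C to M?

Compare a few routes:
C → J → I → D → A → M: 6+1+1+3+6 = 17
C → G → D → A → M: 5+2+3+6 = 16
C → J → A → M: 6+5+6 = 17
C → J → I → D → B → A → M: 6+1+1+2+1+6 = 17
Cheapest is C → G → D → A → M at 16 min.

16 min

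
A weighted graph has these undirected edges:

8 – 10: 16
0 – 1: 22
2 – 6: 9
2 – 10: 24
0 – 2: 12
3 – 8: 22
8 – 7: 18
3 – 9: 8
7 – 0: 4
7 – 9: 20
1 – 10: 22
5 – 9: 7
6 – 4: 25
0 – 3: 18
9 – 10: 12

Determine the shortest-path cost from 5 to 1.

41

Candidate routes:
5 → 9 → 7 → 0 → 1: 7+20+4+22 = 53
5 → 9 → 3 → 0 → 1: 7+8+18+22 = 55
5 → 9 → 10 → 1: 7+12+22 = 41
Cheapest is 5 → 9 → 10 → 1 at 41.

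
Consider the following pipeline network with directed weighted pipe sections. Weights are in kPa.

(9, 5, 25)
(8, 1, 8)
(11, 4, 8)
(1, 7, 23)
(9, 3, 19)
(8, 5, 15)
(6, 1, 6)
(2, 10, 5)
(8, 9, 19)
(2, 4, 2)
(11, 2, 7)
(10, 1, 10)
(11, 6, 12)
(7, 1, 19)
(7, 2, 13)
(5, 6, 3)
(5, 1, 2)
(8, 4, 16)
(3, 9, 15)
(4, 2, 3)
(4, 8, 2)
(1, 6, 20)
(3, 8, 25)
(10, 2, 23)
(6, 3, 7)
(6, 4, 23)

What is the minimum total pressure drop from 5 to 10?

Candidate routes:
5 - 6 - 4 - 2 - 10: 3+23+3+5 = 34
5 - 6 - 1 - 7 - 2 - 10: 3+6+23+13+5 = 50
5 - 1 - 7 - 2 - 10: 2+23+13+5 = 43
Cheapest is 5 - 6 - 4 - 2 - 10 at 34 kPa.

34 kPa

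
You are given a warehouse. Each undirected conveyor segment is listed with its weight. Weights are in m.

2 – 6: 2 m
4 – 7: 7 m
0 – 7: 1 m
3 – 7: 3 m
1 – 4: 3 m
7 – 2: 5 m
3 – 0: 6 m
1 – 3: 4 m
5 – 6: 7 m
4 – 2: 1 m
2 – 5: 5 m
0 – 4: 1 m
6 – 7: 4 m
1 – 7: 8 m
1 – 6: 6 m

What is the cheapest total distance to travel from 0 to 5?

Running Dijkstra from 0:
0: 0
4: 1  (via 0)
7: 1  (via 0)
2: 2  (via 4)
1: 4  (via 4)
3: 4  (via 7)
6: 4  (via 2)
5: 7  (via 2)
Shortest route: 0–4–2–5 = 7 m.

7 m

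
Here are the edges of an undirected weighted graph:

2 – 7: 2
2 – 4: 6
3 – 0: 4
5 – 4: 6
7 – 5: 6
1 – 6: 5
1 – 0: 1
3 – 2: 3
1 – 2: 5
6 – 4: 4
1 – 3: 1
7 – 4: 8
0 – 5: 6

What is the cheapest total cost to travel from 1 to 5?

7

Shortest distances from 1:
1: 0
0: 1  (via 1)
3: 1  (via 1)
2: 4  (via 3)
6: 5  (via 1)
7: 6  (via 2)
5: 7  (via 0)
Shortest route: 1 → 0 → 5 = 7.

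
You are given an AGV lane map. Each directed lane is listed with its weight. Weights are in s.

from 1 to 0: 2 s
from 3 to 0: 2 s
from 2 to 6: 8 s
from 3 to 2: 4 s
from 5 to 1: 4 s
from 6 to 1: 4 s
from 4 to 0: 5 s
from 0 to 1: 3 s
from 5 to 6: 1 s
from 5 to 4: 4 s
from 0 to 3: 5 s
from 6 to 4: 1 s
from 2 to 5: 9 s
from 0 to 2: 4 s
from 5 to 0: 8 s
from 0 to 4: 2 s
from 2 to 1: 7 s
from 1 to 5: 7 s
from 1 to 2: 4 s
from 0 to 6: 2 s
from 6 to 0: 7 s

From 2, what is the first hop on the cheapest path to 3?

Compare a few routes:
2–6–4–0–3: 8+1+5+5 = 19
2–1–0–3: 7+2+5 = 14
The minimum is 14 s via 2–1–0–3.
So from 2 the first move is to 1.

1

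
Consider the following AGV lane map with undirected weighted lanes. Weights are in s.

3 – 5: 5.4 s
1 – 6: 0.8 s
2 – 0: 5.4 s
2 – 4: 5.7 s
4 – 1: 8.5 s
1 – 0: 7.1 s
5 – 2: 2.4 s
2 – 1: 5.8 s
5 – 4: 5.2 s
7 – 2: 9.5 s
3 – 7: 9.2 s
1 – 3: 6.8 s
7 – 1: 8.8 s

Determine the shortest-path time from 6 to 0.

Shortest distances from 6:
6: 0
1: 0.8  (via 6)
2: 6.6  (via 1)
3: 7.6  (via 1)
0: 7.9  (via 1)
Shortest route: 6 → 1 → 0 = 7.9 s.

7.9 s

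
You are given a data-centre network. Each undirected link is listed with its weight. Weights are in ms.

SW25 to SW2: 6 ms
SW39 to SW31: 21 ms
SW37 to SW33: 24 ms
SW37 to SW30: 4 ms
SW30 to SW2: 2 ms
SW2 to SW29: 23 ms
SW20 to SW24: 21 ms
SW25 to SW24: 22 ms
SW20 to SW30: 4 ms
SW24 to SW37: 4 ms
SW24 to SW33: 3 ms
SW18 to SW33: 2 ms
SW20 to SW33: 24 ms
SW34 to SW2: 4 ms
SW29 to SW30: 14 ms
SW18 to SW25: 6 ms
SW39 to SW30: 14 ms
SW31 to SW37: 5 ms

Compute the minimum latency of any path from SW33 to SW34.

Candidate routes:
SW33–SW24–SW37–SW30–SW2–SW34: 3+4+4+2+4 = 17
SW33–SW18–SW25–SW2–SW34: 2+6+6+4 = 18
Cheapest is SW33–SW24–SW37–SW30–SW2–SW34 at 17 ms.

17 ms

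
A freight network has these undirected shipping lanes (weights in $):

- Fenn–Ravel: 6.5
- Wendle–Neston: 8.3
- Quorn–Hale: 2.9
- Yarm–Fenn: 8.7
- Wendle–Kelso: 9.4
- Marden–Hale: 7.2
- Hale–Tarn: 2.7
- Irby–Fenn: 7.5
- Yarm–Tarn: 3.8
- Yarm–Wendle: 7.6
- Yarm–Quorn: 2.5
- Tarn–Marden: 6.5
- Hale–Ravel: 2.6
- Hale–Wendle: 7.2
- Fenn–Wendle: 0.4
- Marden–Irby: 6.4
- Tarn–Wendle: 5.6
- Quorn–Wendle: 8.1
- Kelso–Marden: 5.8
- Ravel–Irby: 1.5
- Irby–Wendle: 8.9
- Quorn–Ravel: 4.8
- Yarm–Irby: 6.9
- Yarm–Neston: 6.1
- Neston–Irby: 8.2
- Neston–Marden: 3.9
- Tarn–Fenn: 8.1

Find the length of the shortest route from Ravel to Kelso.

$13.7

Candidate routes:
Ravel → Irby → Marden → Kelso: 1.5+6.4+5.8 = 13.7
Ravel → Fenn → Wendle → Kelso: 6.5+0.4+9.4 = 16.3
Ravel → Hale → Marden → Kelso: 2.6+7.2+5.8 = 15.6
Cheapest is Ravel → Irby → Marden → Kelso at $13.7.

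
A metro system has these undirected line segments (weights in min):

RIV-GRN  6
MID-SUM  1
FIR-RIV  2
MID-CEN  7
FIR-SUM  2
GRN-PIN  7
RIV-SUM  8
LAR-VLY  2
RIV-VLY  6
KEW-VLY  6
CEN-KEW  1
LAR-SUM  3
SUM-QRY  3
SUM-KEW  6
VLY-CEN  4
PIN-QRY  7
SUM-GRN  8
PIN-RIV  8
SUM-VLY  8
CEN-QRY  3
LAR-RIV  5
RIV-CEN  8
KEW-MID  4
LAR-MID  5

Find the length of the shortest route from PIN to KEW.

11 min

Settle nodes by increasing distance from PIN:
PIN: 0
QRY: 7  (via PIN)
GRN: 7  (via PIN)
RIV: 8  (via PIN)
SUM: 10  (via QRY)
FIR: 10  (via RIV)
CEN: 10  (via QRY)
KEW: 11  (via CEN)
Shortest route: PIN → QRY → CEN → KEW = 11 min.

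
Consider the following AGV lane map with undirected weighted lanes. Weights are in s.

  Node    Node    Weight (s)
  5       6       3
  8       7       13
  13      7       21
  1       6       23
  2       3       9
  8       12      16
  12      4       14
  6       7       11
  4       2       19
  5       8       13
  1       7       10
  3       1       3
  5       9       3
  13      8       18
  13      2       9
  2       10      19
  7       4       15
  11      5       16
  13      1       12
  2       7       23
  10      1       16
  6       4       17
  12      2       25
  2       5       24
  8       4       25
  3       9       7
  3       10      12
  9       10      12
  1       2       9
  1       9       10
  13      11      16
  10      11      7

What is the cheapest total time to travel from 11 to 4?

Candidate routes:
11 - 5 - 6 - 4: 16+3+17 = 36
11 - 10 - 9 - 5 - 6 - 4: 7+12+3+3+17 = 42
Cheapest is 11 - 5 - 6 - 4 at 36 s.

36 s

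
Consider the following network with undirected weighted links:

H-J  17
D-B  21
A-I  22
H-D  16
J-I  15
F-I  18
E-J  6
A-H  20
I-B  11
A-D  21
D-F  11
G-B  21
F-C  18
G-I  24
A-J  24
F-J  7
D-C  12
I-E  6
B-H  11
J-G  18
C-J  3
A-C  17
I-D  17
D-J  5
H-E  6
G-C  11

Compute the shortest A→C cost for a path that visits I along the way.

37

Best A to I: A → I costing 22
Best I to C: I → E → J → C costing 15
Total via I: 22 + 15 = 37.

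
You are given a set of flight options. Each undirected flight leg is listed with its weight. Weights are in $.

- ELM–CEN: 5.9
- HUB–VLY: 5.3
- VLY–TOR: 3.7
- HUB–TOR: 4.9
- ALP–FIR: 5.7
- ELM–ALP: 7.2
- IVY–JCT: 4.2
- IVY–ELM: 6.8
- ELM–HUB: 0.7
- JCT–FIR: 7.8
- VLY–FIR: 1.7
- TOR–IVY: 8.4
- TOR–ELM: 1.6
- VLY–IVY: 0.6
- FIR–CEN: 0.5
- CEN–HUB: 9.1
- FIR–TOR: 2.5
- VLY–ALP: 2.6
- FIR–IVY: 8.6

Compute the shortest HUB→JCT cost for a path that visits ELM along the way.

$10.8

Shortest HUB→ELM: HUB–ELM = 0.7
Shortest ELM→JCT: ELM–TOR–VLY–IVY–JCT = 10.1
Total via ELM: 0.7 + 10.1 = $10.8.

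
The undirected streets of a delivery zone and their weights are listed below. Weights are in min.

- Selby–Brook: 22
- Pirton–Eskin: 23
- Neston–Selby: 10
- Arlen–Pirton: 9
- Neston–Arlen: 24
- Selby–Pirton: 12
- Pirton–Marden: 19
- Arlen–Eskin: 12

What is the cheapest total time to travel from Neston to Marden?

Enumerating some paths:
Neston–Arlen–Pirton–Marden: 24+9+19 = 52
Neston–Selby–Pirton–Marden: 10+12+19 = 41
Cheapest is Neston–Selby–Pirton–Marden at 41 min.

41 min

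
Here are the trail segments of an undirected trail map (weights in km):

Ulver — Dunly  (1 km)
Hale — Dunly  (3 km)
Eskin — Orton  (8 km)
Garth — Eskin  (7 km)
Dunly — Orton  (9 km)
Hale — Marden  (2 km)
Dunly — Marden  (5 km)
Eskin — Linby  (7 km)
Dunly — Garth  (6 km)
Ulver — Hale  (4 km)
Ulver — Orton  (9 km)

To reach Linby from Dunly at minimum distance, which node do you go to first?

Garth

Compare a few routes:
Dunly - Orton - Eskin - Linby: 9+8+7 = 24
Dunly - Ulver - Orton - Eskin - Linby: 1+9+8+7 = 25
Dunly - Garth - Eskin - Linby: 6+7+7 = 20
Dunly - Hale - Ulver - Orton - Eskin - Linby: 3+4+9+8+7 = 31
The minimum is 20 km via Dunly - Garth - Eskin - Linby.
So from Dunly the first move is to Garth.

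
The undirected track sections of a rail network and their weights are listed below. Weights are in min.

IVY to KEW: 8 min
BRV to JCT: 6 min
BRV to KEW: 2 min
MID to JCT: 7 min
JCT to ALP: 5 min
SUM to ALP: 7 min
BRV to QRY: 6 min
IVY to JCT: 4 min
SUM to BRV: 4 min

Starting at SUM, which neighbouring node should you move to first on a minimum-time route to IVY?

BRV

Enumerating some paths:
SUM → ALP → JCT → IVY: 7+5+4 = 16
SUM → BRV → KEW → IVY: 4+2+8 = 14
Cheapest is SUM → BRV → KEW → IVY at 14 min.
So from SUM the first move is to BRV.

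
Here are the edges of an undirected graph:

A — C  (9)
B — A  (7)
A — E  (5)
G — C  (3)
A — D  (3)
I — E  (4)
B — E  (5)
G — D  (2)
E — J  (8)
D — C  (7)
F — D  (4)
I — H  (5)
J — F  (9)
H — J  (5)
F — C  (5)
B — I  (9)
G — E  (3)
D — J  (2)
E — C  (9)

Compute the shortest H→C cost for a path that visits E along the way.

Shortest H→E: H → I → E = 9
Best E to C: E → G → C costing 6
Total via E: 9 + 6 = 15.

15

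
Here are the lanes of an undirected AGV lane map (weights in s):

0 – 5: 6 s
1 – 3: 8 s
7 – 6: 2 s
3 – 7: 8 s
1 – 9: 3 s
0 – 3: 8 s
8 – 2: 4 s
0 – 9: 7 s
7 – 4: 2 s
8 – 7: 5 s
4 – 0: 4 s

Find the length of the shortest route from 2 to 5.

21 s

Running Dijkstra from 2:
2: 0
8: 4  (via 2)
7: 9  (via 8)
4: 11  (via 7)
6: 11  (via 7)
0: 15  (via 4)
3: 17  (via 7)
5: 21  (via 0)
Shortest route: 2–8–7–4–0–5 = 21 s.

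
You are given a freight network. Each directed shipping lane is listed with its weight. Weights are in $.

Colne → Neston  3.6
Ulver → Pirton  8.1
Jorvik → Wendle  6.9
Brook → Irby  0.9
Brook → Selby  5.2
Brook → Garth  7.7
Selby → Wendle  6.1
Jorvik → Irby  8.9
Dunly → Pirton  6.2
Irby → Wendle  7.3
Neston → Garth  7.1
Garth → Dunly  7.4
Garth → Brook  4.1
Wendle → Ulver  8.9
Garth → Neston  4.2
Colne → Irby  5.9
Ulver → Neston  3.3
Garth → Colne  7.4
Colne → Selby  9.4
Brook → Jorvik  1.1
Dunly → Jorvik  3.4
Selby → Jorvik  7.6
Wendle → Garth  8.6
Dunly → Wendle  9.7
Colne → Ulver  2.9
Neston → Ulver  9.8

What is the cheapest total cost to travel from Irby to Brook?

$20

Settle nodes by increasing distance from Irby:
Irby: 0
Wendle: 7.3  (via Irby)
Garth: 15.9  (via Wendle)
Ulver: 16.2  (via Wendle)
Neston: 19.5  (via Ulver)
Brook: 20  (via Garth)
Shortest route: Irby–Wendle–Garth–Brook = $20.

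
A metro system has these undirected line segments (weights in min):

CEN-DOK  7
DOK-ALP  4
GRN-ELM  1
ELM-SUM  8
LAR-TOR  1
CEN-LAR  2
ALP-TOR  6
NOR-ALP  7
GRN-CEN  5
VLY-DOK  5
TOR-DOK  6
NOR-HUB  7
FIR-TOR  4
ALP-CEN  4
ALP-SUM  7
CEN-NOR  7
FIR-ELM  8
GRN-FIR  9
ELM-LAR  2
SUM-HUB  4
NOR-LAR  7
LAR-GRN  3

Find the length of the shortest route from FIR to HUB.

19 min

Shortest distances from FIR:
FIR: 0
TOR: 4  (via FIR)
LAR: 5  (via TOR)
ELM: 7  (via LAR)
CEN: 7  (via LAR)
GRN: 8  (via LAR)
ALP: 10  (via TOR)
DOK: 10  (via TOR)
NOR: 12  (via LAR)
VLY: 15  (via DOK)
SUM: 15  (via ELM)
HUB: 19  (via NOR)
Shortest route: FIR–TOR–LAR–NOR–HUB = 19 min.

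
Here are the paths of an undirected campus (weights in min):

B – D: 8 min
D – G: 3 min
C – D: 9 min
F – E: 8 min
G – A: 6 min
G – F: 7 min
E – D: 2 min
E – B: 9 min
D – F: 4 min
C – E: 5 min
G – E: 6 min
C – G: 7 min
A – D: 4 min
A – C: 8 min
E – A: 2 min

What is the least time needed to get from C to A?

Candidate routes:
C → A: 8 = 8
C → E → A: 5+2 = 7
C → E → D → A: 5+2+4 = 11
The minimum is 7 min via C → E → A.

7 min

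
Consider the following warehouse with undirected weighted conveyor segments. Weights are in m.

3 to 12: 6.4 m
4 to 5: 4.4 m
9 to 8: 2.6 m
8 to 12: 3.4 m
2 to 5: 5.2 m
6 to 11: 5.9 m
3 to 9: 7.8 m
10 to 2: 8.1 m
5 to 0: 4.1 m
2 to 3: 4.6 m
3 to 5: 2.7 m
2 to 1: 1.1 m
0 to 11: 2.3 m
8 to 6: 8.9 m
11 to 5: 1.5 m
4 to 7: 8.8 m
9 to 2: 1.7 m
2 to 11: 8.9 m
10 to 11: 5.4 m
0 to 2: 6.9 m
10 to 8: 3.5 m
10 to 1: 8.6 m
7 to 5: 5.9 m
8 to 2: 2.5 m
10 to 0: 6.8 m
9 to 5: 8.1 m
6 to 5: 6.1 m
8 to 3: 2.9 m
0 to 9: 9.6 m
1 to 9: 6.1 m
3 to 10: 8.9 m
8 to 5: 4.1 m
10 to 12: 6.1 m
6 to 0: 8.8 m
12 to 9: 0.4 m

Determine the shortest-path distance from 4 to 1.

10.7 m

Compare a few routes:
4 → 5 → 3 → 2 → 1: 4.4+2.7+4.6+1.1 = 12.8
4 → 5 → 8 → 2 → 1: 4.4+4.1+2.5+1.1 = 12.1
4 → 5 → 2 → 1: 4.4+5.2+1.1 = 10.7
The minimum is 10.7 m via 4 → 5 → 2 → 1.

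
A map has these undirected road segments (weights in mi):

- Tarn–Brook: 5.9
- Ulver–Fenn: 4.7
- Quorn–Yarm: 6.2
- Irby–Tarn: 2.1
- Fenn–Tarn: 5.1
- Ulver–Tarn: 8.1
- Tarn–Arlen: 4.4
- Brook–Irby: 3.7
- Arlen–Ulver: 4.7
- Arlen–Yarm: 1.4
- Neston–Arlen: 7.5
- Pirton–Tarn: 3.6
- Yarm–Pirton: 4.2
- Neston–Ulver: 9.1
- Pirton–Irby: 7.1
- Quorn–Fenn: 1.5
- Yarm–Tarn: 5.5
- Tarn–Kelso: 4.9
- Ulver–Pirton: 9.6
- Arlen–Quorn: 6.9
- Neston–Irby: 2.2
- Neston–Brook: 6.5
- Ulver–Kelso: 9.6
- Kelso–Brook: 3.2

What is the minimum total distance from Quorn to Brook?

Enumerating some paths:
Quorn → Fenn → Tarn → Irby → Brook: 1.5+5.1+2.1+3.7 = 12.4
Quorn → Fenn → Tarn → Kelso → Brook: 1.5+5.1+4.9+3.2 = 14.7
Quorn → Arlen → Tarn → Irby → Brook: 6.9+4.4+2.1+3.7 = 17.1
Quorn → Fenn → Tarn → Brook: 1.5+5.1+5.9 = 12.5
Cheapest is Quorn → Fenn → Tarn → Irby → Brook at 12.4 mi.

12.4 mi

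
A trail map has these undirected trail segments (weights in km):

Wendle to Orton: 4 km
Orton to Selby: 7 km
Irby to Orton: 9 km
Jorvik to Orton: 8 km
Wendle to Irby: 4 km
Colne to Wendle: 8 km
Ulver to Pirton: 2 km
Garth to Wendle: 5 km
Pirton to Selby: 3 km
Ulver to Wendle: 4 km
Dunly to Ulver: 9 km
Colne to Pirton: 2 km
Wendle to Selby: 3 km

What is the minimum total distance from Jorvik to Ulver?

Settle nodes by increasing distance from Jorvik:
Jorvik: 0
Orton: 8  (via Jorvik)
Wendle: 12  (via Orton)
Selby: 15  (via Orton)
Irby: 16  (via Wendle)
Ulver: 16  (via Wendle)
Shortest route: Jorvik–Orton–Wendle–Ulver = 16 km.

16 km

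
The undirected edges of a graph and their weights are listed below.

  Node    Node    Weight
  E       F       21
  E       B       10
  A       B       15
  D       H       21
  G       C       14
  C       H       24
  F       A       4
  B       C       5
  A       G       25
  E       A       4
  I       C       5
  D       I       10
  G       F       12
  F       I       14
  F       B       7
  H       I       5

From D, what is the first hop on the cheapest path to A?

Compare a few routes:
D → I → F → A: 10+14+4 = 28
D → I → C → B → F → A: 10+5+5+7+4 = 31
The minimum is 28 via D → I → F → A.
So from D the first move is to I.

I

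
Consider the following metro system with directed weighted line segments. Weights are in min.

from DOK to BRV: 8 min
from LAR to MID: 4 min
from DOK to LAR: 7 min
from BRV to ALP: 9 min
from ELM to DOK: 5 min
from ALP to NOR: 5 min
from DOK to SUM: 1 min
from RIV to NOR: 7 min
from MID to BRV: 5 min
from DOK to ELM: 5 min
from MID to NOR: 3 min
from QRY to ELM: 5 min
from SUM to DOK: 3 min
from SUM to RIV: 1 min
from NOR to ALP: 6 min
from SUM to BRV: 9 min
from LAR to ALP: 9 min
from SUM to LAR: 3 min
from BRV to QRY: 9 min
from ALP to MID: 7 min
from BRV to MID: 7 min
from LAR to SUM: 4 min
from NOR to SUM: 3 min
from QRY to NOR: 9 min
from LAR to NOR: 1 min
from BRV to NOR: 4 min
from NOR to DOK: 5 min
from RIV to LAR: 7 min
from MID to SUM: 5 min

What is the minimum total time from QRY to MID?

18 min

Compare a few routes:
QRY–NOR–DOK–SUM–LAR–MID: 9+5+1+3+4 = 22
QRY–ELM–DOK–SUM–LAR–MID: 5+5+1+3+4 = 18
QRY–ELM–DOK–LAR–MID: 5+5+7+4 = 21
QRY–NOR–SUM–LAR–MID: 9+3+3+4 = 19
The minimum is 18 min via QRY–ELM–DOK–SUM–LAR–MID.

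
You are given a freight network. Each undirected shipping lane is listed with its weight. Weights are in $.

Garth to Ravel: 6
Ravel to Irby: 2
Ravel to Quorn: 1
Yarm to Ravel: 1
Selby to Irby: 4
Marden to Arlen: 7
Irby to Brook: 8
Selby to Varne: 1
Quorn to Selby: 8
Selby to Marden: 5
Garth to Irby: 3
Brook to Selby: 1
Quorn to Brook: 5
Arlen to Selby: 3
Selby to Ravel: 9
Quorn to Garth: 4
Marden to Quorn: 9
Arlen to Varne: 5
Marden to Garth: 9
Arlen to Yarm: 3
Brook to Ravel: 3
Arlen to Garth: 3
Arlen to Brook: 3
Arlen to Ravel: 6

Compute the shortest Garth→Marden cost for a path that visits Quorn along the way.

Best Garth to Quorn: Garth–Quorn costing 4
Shortest Quorn→Marden: Quorn–Marden = 9
Total via Quorn: 4 + 9 = $13.

$13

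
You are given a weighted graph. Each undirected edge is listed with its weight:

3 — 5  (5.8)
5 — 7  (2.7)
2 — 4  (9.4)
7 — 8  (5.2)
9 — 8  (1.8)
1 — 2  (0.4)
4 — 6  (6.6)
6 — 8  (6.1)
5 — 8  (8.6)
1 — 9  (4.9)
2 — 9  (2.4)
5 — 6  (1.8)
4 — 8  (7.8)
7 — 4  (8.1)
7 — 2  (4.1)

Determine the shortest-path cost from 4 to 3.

14.2

Compare a few routes:
4 → 7 → 5 → 3: 8.1+2.7+5.8 = 16.6
4 → 6 → 5 → 3: 6.6+1.8+5.8 = 14.2
4 → 8 → 6 → 5 → 3: 7.8+6.1+1.8+5.8 = 21.5
4 → 8 → 7 → 5 → 3: 7.8+5.2+2.7+5.8 = 21.5
The minimum is 14.2 via 4 → 6 → 5 → 3.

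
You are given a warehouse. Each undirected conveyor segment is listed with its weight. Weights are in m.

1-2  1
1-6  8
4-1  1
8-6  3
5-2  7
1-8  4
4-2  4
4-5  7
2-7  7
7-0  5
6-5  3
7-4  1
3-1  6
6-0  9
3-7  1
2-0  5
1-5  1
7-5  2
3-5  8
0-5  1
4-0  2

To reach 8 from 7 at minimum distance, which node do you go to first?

Compare a few routes:
7 → 5 → 1 → 8: 2+1+4 = 7
7 → 4 → 1 → 8: 1+1+4 = 6
7 → 5 → 6 → 8: 2+3+3 = 8
The minimum is 6 m via 7 → 4 → 1 → 8.
So from 7 the first move is to 4.

4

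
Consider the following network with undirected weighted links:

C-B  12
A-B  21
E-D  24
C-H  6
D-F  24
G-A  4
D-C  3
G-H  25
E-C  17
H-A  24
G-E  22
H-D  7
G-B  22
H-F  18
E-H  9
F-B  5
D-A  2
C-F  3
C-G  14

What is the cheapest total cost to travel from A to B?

Running Dijkstra from A:
A: 0
D: 2  (via A)
G: 4  (via A)
C: 5  (via D)
F: 8  (via C)
H: 9  (via D)
B: 13  (via F)
Shortest route: A–D–C–F–B = 13.

13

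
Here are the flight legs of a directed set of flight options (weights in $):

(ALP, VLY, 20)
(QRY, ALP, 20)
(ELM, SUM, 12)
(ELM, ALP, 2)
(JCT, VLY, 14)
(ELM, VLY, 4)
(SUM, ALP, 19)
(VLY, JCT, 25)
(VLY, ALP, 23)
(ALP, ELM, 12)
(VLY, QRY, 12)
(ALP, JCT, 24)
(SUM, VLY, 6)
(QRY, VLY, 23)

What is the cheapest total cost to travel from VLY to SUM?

Compare a few routes:
VLY → ALP → ELM → SUM: 23+12+12 = 47
VLY → QRY → ALP → ELM → SUM: 12+20+12+12 = 56
The minimum is $47 via VLY → ALP → ELM → SUM.

$47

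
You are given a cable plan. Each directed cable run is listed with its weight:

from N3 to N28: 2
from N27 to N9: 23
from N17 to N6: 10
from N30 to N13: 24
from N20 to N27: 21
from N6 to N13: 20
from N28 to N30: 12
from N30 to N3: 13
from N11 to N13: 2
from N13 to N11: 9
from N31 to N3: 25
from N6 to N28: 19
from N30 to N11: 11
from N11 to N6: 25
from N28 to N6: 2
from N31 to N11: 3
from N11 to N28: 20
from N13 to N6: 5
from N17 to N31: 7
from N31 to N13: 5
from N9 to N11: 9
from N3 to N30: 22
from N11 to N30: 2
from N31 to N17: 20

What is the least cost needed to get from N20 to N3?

Compare a few routes:
N20–N27–N9–N11–N28–N30–N3: 21+23+9+20+12+13 = 98
N20–N27–N9–N11–N13–N6–N28–N30–N3: 21+23+9+2+5+19+12+13 = 104
N20–N27–N9–N11–N30–N3: 21+23+9+2+13 = 68
The minimum is 68 via N20–N27–N9–N11–N30–N3.

68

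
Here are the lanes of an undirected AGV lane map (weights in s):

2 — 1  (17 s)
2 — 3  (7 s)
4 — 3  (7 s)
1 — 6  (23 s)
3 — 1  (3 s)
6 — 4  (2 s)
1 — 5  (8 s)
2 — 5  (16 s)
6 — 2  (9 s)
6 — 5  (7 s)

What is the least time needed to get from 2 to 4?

11 s

Shortest distances from 2:
2: 0
3: 7  (via 2)
6: 9  (via 2)
1: 10  (via 3)
4: 11  (via 6)
Shortest route: 2 → 6 → 4 = 11 s.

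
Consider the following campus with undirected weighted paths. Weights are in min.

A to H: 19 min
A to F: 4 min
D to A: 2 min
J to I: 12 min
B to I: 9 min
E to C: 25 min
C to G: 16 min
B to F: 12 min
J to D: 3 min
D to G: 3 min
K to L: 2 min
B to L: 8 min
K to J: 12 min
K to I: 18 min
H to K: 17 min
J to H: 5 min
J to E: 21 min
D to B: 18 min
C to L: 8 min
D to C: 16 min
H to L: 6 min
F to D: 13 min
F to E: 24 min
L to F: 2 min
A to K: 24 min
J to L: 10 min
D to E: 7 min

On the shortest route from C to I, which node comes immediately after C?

Candidate routes:
C - L - K - I: 8+2+18 = 28
C - L - J - I: 8+10+12 = 30
C - L - B - I: 8+8+9 = 25
C - D - J - I: 16+3+12 = 31
The minimum is 25 min via C - L - B - I.
So from C the first move is to L.

L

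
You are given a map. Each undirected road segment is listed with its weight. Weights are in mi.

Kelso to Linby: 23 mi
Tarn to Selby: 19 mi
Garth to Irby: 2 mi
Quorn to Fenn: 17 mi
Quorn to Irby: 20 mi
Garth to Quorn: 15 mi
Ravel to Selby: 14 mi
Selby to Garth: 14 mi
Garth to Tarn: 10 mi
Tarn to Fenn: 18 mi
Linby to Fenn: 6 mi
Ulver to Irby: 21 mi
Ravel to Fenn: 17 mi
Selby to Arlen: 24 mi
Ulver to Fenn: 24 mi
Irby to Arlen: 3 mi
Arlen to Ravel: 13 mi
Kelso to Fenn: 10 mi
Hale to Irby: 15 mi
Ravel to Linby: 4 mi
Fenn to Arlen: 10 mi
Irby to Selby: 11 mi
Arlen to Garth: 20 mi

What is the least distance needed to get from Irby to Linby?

Enumerating some paths:
Irby - Arlen - Ravel - Linby: 3+13+4 = 20
Irby - Arlen - Fenn - Linby: 3+10+6 = 19
Irby - Garth - Selby - Ravel - Linby: 2+14+14+4 = 34
Irby - Selby - Ravel - Linby: 11+14+4 = 29
The minimum is 19 mi via Irby - Arlen - Fenn - Linby.

19 mi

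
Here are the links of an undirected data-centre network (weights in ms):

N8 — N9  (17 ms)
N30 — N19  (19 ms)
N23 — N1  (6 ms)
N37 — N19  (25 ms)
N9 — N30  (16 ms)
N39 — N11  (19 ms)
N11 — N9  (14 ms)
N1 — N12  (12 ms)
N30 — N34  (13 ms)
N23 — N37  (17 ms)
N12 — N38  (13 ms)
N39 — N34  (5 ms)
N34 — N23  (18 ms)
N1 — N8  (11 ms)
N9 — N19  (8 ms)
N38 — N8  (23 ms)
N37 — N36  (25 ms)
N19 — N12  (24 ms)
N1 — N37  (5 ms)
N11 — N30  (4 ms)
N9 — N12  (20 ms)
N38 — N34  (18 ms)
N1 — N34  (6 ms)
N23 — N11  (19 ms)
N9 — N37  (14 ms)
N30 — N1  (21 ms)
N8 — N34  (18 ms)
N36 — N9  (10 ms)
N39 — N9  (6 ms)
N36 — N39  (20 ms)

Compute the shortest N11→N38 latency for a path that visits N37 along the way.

57 ms

Shortest N11→N37: N11–N9–N37 = 28
Shortest N37→N38: N37–N1–N34–N38 = 29
Total via N37: 28 + 29 = 57 ms.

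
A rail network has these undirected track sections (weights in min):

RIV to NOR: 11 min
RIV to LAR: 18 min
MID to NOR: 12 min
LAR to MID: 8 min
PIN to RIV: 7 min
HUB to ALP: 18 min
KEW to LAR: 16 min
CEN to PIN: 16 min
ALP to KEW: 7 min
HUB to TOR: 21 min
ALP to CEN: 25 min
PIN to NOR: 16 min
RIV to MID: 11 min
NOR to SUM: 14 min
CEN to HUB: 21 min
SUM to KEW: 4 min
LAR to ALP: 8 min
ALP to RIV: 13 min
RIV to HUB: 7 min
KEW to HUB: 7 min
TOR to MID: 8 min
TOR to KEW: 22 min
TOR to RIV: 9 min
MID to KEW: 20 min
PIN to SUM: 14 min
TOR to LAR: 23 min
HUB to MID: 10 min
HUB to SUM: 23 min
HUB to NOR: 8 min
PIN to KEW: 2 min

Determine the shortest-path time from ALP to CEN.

25 min

Candidate routes:
ALP–RIV–PIN–CEN: 13+7+16 = 36
ALP–HUB–CEN: 18+21 = 39
ALP–CEN: 25 = 25
ALP–KEW–HUB–CEN: 7+7+21 = 35
The minimum is 25 min via ALP–CEN.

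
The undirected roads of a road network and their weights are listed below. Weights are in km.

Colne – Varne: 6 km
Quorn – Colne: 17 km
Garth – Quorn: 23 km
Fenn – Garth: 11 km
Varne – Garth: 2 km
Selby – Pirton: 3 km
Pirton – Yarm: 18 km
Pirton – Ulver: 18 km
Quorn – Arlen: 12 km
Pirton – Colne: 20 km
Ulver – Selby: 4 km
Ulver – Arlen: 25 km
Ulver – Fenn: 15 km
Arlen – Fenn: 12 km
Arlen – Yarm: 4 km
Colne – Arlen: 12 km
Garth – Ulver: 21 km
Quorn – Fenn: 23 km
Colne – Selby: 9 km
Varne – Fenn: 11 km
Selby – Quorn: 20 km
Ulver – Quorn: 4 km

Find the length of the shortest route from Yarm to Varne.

22 km

Running Dijkstra from Yarm:
Yarm: 0
Arlen: 4  (via Yarm)
Quorn: 16  (via Arlen)
Colne: 16  (via Arlen)
Fenn: 16  (via Arlen)
Pirton: 18  (via Yarm)
Ulver: 20  (via Quorn)
Selby: 21  (via Pirton)
Varne: 22  (via Colne)
Shortest route: Yarm → Arlen → Colne → Varne = 22 km.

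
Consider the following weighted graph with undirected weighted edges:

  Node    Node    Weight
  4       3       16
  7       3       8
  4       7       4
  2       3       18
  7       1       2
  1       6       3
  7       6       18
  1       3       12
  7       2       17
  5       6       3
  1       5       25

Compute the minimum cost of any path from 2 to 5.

Candidate routes:
2 - 7 - 1 - 6 - 5: 17+2+3+3 = 25
2 - 3 - 1 - 6 - 5: 18+12+3+3 = 36
2 - 3 - 7 - 1 - 6 - 5: 18+8+2+3+3 = 34
Cheapest is 2 - 7 - 1 - 6 - 5 at 25.

25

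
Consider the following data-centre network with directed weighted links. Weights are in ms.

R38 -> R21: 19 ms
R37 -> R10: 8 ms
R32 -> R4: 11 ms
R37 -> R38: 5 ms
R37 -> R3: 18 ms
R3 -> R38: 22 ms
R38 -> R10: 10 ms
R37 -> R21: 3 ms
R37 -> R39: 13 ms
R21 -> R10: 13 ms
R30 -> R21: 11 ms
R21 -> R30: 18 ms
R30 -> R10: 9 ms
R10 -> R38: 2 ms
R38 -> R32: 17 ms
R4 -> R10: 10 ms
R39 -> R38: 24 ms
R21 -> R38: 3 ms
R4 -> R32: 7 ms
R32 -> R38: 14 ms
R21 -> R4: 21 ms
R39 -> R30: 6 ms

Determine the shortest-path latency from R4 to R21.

Compare a few routes:
R4–R32–R38–R21: 7+14+19 = 40
R4–R10–R38–R21: 10+2+19 = 31
The minimum is 31 ms via R4–R10–R38–R21.

31 ms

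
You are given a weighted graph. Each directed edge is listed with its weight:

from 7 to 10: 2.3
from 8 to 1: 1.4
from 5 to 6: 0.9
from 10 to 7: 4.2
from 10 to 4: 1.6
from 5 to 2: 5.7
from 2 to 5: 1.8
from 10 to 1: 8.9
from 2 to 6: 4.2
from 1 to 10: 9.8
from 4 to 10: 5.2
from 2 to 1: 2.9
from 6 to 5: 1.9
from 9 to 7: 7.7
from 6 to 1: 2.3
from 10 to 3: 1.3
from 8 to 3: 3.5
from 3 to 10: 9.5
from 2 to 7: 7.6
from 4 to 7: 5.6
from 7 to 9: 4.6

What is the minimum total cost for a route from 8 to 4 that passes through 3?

Best 8 to 3: 8–3 costing 3.5
Best 3 to 4: 3–10–4 costing 11.1
Total via 3: 3.5 + 11.1 = 14.6.

14.6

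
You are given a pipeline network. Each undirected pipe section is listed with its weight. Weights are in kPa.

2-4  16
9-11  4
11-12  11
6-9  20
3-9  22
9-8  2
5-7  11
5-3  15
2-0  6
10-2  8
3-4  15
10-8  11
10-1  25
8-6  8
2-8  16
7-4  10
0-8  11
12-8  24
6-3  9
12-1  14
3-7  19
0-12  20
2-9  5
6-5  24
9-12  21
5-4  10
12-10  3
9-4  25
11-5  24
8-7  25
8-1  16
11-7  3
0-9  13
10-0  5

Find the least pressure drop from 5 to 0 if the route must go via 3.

43 kPa

Shortest 5→3: 5 → 3 = 15
Best 3 to 0: 3 → 6 → 8 → 0 costing 28
Total via 3: 15 + 28 = 43 kPa.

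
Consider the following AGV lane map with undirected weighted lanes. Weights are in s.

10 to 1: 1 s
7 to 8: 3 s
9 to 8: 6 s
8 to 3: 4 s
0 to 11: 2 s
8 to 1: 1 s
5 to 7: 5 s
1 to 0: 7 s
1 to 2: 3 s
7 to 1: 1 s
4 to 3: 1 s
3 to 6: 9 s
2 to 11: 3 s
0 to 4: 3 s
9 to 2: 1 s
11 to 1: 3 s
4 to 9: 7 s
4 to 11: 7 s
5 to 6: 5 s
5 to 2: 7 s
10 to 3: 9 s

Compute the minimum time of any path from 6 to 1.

Compare a few routes:
6 - 3 - 8 - 1: 9+4+1 = 14
6 - 5 - 7 - 1: 5+5+1 = 11
The minimum is 11 s via 6 - 5 - 7 - 1.

11 s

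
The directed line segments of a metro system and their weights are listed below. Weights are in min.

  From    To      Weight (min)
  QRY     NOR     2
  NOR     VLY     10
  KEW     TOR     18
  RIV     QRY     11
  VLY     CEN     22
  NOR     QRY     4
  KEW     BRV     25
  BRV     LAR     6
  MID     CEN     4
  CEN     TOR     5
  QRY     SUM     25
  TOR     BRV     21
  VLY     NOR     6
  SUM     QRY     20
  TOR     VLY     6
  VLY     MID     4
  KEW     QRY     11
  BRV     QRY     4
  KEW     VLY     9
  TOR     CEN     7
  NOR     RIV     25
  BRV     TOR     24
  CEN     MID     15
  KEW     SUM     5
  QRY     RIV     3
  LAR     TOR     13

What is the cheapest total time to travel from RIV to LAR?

63 min

Shortest distances from RIV:
RIV: 0
QRY: 11  (via RIV)
NOR: 13  (via QRY)
VLY: 23  (via NOR)
MID: 27  (via VLY)
CEN: 31  (via MID)
SUM: 36  (via QRY)
TOR: 36  (via CEN)
BRV: 57  (via TOR)
LAR: 63  (via BRV)
Shortest route: RIV–QRY–NOR–VLY–MID–CEN–TOR–BRV–LAR = 63 min.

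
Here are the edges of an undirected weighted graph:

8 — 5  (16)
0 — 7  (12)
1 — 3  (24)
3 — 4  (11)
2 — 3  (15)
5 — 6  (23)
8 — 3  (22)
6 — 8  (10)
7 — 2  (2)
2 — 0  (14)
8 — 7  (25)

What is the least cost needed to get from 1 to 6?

Enumerating some paths:
1–3–8–6: 24+22+10 = 56
1–3–2–7–8–6: 24+15+2+25+10 = 76
1–3–8–5–6: 24+22+16+23 = 85
Cheapest is 1–3–8–6 at 56.

56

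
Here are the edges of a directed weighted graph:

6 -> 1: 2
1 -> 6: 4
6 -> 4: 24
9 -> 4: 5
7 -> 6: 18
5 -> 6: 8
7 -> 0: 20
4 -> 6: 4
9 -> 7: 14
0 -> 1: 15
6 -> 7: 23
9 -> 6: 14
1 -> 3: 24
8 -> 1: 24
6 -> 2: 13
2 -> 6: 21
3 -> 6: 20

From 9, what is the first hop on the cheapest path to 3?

4

Candidate routes:
9 → 4 → 6 → 1 → 3: 5+4+2+24 = 35
9 → 6 → 1 → 3: 14+2+24 = 40
The minimum is 35 via 9 → 4 → 6 → 1 → 3.
So from 9 the first move is to 4.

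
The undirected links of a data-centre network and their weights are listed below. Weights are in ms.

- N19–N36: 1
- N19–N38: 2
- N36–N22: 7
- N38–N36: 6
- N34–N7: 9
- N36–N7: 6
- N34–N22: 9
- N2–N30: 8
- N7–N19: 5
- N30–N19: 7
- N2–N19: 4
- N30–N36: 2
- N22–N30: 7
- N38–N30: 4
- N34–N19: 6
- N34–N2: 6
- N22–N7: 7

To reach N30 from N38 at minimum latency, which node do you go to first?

N30

Enumerating some paths:
N38 - N30: 4 = 4
N38 - N19 - N36 - N30: 2+1+2 = 5
The minimum is 4 ms via N38 - N30.
So from N38 the first move is to N30.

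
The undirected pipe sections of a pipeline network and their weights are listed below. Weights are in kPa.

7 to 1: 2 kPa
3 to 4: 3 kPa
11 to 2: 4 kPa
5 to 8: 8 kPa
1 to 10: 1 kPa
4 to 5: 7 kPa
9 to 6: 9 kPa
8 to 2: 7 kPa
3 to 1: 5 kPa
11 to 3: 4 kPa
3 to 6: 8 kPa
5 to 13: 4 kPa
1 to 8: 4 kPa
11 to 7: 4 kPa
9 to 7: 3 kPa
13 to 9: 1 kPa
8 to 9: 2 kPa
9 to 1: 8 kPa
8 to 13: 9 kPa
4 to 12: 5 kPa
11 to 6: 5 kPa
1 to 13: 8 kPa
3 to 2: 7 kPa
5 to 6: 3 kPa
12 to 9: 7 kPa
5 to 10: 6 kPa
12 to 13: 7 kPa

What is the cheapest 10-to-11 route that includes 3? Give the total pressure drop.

10 kPa

Best 10 to 3: 10 → 1 → 3 costing 6
Best 3 to 11: 3 → 11 costing 4
Total via 3: 6 + 4 = 10 kPa.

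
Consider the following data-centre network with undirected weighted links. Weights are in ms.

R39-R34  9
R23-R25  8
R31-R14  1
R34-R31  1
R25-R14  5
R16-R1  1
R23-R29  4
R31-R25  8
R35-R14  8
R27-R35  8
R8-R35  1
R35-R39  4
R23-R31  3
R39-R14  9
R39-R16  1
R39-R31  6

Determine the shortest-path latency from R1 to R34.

9 ms

Candidate routes:
R1–R16–R39–R34: 1+1+9 = 11
R1–R16–R39–R31–R34: 1+1+6+1 = 9
Cheapest is R1–R16–R39–R31–R34 at 9 ms.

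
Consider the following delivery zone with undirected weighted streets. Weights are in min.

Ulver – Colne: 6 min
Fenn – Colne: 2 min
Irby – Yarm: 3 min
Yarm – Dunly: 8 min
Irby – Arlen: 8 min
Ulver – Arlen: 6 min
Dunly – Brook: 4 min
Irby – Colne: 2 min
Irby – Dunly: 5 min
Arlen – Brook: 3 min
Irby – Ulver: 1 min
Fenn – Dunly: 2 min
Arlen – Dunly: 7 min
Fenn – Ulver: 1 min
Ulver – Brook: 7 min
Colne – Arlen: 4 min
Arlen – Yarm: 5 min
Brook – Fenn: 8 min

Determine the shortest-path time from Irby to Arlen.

6 min

Compare a few routes:
Irby–Arlen: 8 = 8
Irby–Ulver–Arlen: 1+6 = 7
Irby–Colne–Arlen: 2+4 = 6
Cheapest is Irby–Colne–Arlen at 6 min.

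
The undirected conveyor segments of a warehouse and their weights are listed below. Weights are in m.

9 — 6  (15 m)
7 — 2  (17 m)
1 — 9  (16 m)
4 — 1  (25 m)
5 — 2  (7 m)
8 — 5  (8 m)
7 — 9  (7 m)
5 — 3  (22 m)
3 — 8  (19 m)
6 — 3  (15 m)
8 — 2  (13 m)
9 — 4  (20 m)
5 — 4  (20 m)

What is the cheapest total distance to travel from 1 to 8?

53 m

Candidate routes:
1 - 9 - 6 - 3 - 8: 16+15+15+19 = 65
1 - 9 - 7 - 2 - 5 - 8: 16+7+17+7+8 = 55
1 - 9 - 4 - 5 - 8: 16+20+20+8 = 64
1 - 9 - 7 - 2 - 8: 16+7+17+13 = 53
The minimum is 53 m via 1 - 9 - 7 - 2 - 8.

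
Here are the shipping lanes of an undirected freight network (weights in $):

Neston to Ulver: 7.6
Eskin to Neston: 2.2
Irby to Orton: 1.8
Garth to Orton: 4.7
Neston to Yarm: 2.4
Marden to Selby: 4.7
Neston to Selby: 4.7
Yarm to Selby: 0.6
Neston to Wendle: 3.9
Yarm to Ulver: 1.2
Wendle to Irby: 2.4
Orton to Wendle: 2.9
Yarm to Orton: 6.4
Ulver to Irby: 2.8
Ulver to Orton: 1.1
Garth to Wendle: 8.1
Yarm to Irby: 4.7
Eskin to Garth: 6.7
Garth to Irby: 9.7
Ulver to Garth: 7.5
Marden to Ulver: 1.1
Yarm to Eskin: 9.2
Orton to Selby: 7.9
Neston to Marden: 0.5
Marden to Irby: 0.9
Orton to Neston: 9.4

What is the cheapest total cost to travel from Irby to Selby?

Running Dijkstra from Irby:
Irby: 0
Marden: 0.9  (via Irby)
Neston: 1.4  (via Marden)
Orton: 1.8  (via Irby)
Ulver: 2  (via Marden)
Wendle: 2.4  (via Irby)
Yarm: 3.2  (via Ulver)
Eskin: 3.6  (via Neston)
Selby: 3.8  (via Yarm)
Shortest route: Irby–Marden–Ulver–Yarm–Selby = $3.8.

$3.8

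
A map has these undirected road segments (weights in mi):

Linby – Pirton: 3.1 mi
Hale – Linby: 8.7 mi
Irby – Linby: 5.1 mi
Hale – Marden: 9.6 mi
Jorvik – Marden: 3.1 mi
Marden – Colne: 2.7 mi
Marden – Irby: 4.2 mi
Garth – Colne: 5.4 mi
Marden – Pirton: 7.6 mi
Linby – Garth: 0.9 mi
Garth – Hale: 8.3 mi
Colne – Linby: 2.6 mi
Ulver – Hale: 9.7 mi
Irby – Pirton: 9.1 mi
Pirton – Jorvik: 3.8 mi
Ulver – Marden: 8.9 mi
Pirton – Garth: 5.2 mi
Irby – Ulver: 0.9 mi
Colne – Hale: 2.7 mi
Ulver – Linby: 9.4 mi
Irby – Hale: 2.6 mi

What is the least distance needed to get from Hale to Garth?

6.2 mi

Shortest distances from Hale:
Hale: 0
Irby: 2.6  (via Hale)
Colne: 2.7  (via Hale)
Ulver: 3.5  (via Irby)
Linby: 5.3  (via Colne)
Marden: 5.4  (via Colne)
Garth: 6.2  (via Linby)
Shortest route: Hale → Colne → Linby → Garth = 6.2 mi.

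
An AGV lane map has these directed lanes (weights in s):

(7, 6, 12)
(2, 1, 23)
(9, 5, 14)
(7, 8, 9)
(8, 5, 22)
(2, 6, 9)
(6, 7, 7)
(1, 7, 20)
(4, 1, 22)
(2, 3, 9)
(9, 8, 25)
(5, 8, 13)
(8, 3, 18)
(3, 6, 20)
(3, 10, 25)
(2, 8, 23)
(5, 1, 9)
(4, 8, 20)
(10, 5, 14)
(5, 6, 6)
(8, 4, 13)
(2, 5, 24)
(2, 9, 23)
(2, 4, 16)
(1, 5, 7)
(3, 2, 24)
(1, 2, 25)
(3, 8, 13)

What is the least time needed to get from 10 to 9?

Shortest distances from 10:
10: 0
5: 14  (via 10)
6: 20  (via 5)
1: 23  (via 5)
7: 27  (via 6)
8: 27  (via 5)
4: 40  (via 8)
3: 45  (via 8)
2: 48  (via 1)
9: 71  (via 2)
Shortest route: 10 → 5 → 1 → 2 → 9 = 71 s.

71 s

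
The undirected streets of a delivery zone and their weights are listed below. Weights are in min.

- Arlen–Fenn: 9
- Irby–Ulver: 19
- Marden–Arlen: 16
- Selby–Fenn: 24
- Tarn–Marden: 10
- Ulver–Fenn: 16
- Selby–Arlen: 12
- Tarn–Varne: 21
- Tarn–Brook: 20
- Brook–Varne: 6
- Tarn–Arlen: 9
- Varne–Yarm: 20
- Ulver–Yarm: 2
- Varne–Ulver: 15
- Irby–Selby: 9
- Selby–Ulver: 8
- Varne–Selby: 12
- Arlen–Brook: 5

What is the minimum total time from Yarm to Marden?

Candidate routes:
Yarm → Ulver → Varne → Brook → Arlen → Marden: 2+15+6+5+16 = 44
Yarm → Ulver → Selby → Arlen → Tarn → Marden: 2+8+12+9+10 = 41
Yarm → Ulver → Selby → Arlen → Marden: 2+8+12+16 = 38
Yarm → Ulver → Fenn → Arlen → Marden: 2+16+9+16 = 43
The minimum is 38 min via Yarm → Ulver → Selby → Arlen → Marden.

38 min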